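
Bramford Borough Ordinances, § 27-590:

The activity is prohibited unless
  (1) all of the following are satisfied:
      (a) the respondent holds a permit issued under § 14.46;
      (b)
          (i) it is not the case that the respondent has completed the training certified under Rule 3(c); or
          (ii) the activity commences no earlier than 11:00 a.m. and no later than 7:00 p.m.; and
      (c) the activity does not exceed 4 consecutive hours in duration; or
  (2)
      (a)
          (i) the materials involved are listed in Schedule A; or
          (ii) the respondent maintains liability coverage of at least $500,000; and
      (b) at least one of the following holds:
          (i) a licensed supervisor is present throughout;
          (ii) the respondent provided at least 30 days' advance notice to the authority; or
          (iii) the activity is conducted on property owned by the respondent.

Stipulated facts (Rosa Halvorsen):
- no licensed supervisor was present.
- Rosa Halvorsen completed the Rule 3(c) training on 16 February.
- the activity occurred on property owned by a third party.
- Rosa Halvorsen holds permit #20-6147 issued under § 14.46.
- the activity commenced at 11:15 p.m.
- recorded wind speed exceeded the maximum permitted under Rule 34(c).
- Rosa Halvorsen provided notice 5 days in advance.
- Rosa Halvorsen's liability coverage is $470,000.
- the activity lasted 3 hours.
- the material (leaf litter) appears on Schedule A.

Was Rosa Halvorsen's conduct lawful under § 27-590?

(a) holds permit — met.
(i) not (training certified) — fails.
(ii) start within hours — fails.
(b) = F OR F = false.
(c) ≤ 4 hrs duration — satisfied.
(1): T AND F AND T → false.
(i) Schedule A material — met.
(ii) coverage ≥ $500,000 — not satisfied.
(a): T OR F → true.
(i) supervisor present — fails.
(ii) ≥30 days' notice — not met.
(iii) own property — not satisfied.
(b) = F OR F OR F = false.
(2): T AND F → false.
So Overall is not satisfied (F OR F).

No — unlawful.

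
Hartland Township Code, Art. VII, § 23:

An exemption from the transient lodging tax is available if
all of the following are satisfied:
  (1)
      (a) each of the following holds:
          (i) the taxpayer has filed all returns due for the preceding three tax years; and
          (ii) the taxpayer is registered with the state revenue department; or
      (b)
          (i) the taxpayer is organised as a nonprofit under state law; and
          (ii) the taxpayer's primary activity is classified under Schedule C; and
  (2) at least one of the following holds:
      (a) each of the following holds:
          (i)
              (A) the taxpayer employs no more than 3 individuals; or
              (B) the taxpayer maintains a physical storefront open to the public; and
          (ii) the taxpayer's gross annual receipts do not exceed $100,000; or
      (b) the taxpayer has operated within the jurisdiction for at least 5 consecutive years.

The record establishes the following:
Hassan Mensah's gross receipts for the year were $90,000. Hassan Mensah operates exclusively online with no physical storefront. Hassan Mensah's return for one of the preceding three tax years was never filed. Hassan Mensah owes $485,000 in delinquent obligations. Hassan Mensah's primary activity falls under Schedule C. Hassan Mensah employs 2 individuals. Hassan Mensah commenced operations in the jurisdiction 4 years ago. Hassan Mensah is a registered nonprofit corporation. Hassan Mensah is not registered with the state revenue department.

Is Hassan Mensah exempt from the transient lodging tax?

Yes — exempt.

(i) returns current — not met.
(ii) state-registered — not satisfied.
So (a) is not satisfied (F AND F).
(i) nonprofit — met.
(ii) Schedule C activity — satisfied.
(b): T AND T → true.
So (1) is satisfied (F OR T).
(A) ≤ 3 employees — holds.
(B) has storefront — not satisfied.
So (i) is satisfied (T OR F).
(ii) receipts ≤ $100,000 — met.
(a): T AND T → true.
(b) ≥ 5 yrs in jurisdiction — not met.
(2) = T OR F = true.
Overall = T AND T = true.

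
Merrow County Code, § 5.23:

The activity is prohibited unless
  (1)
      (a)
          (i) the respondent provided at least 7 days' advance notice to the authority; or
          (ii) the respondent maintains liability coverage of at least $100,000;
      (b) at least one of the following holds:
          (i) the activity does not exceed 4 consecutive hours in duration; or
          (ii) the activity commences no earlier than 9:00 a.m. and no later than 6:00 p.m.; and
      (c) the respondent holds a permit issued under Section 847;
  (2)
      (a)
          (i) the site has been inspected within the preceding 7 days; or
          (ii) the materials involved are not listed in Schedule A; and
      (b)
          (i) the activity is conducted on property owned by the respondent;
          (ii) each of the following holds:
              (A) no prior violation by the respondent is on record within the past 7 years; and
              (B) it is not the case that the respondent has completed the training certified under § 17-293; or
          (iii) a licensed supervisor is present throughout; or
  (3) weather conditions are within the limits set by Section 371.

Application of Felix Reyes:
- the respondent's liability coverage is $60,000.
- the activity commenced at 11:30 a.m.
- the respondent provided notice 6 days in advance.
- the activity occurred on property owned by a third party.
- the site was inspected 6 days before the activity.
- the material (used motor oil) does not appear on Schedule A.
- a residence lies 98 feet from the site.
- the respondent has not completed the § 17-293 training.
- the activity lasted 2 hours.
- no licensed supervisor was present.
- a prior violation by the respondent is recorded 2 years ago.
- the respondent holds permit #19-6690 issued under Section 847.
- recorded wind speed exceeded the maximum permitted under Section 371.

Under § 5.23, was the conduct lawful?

(i) ≥7 days' notice — not met.
(ii) coverage ≥ $100,000 — not met.
(a): F OR F → false.
(i) ≤ 4 hrs duration — holds.
(ii) start within hours — satisfied.
(b): T OR T → true.
(c) holds permit — met.
So (1) is not satisfied (F AND T AND T).
(i) site inspected — met.
(ii) not (Schedule A material) — satisfied.
(a): T OR T → true.
(i) own property — not satisfied.
(A) no prior violation — not satisfied.
(B) not (training certified) — met.
(ii) = F AND T = false.
(iii) supervisor present — not met.
So (b) is not satisfied (F OR F OR F).
(2): T AND F → false.
(3) weather ok — not satisfied.
Overall: F OR F OR F → false.

No — unlawful.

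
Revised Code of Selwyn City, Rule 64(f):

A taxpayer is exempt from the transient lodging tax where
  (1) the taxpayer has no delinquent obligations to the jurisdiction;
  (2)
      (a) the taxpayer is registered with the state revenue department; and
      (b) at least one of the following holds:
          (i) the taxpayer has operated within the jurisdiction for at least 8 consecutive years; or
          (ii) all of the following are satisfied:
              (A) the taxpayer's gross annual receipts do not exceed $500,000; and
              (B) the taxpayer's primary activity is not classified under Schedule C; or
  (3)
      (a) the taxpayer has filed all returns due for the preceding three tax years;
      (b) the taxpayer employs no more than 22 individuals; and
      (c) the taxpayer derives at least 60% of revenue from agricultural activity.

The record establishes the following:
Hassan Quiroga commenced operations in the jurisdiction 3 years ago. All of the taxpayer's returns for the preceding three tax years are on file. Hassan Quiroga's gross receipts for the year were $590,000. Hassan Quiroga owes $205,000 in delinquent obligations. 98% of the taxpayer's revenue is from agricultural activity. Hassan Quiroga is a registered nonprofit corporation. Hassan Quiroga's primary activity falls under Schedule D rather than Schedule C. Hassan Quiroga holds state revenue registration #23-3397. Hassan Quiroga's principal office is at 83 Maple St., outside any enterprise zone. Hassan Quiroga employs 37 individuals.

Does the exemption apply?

No — not exempt.

(1) no delinquency — not satisfied.
(a) state-registered — satisfied.
(i) ≥ 8 yrs in jurisdiction — fails.
(A) receipts ≤ $500,000 — not satisfied.
(B) not (Schedule C activity) — met.
So (ii) is not satisfied (F AND T).
(b) = F OR F = false.
(2) = T AND F = false.
(a) returns current — satisfied.
(b) ≤ 22 employees — not satisfied.
(c) ≥60% agricultural — holds.
(3): T AND F AND T → false.
Overall: F OR F OR F → false.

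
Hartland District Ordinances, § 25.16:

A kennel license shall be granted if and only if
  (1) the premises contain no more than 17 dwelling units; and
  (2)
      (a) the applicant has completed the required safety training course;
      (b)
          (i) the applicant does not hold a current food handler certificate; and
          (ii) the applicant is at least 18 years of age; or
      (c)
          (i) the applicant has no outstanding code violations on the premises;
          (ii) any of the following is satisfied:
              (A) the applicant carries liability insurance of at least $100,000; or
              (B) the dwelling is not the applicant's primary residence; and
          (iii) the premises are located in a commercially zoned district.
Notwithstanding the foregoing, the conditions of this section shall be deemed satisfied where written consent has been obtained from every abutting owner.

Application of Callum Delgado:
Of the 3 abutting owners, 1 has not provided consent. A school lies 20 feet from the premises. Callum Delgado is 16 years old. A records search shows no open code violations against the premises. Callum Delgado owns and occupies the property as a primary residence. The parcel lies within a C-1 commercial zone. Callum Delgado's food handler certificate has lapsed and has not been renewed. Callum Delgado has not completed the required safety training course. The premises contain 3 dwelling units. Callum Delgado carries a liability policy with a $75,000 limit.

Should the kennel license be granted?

No — denied.

(1) ≤ 17 units — holds.
(a) safety training — not satisfied.
(i) not (food handler cert.) — met.
(ii) age ≥ 18 — not met.
(b) = T AND F = false.
(i) no code violations — met.
(A) insurance ≥ $100,000 — not satisfied.
(B) not (primary residence) — fails.
(ii): F OR F → false.
(iii) commercially zoned — satisfied.
So (c) is not satisfied (T AND F AND T).
(2) = F OR F OR F = false.
So Overall is not satisfied (T AND F).
Exception (all abutters consent) — not satisfied.
Result: main false OR exception false → false.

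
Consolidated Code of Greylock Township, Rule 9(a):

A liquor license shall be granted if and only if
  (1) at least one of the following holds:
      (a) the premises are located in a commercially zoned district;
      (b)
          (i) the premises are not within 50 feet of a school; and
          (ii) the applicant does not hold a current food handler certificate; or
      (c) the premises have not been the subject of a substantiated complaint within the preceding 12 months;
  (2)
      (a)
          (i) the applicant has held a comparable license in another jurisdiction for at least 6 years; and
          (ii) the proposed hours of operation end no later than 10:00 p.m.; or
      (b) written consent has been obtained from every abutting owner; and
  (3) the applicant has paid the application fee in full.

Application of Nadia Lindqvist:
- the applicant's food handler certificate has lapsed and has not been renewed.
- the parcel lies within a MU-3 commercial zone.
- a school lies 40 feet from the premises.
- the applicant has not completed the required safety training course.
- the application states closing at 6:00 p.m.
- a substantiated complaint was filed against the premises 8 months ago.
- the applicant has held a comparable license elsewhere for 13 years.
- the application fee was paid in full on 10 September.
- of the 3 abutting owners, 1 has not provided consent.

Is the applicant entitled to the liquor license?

Yes — granted.

(a) commercially zoned — met.
(i) ≥50 ft from school — not met.
(ii) not (food handler cert.) — holds.
(b) = F AND T = false.
(c) no complaint in 12 mo. — not met.
(1): T OR F OR F → true.
(i) prior license ≥ 6 yr — satisfied.
(ii) closes by 10 p.m. — holds.
(a) = T AND T = true.
(b) all abutters consent — fails.
(2): T OR F → true.
(3) fee paid — holds.
Overall = T AND T AND T = true.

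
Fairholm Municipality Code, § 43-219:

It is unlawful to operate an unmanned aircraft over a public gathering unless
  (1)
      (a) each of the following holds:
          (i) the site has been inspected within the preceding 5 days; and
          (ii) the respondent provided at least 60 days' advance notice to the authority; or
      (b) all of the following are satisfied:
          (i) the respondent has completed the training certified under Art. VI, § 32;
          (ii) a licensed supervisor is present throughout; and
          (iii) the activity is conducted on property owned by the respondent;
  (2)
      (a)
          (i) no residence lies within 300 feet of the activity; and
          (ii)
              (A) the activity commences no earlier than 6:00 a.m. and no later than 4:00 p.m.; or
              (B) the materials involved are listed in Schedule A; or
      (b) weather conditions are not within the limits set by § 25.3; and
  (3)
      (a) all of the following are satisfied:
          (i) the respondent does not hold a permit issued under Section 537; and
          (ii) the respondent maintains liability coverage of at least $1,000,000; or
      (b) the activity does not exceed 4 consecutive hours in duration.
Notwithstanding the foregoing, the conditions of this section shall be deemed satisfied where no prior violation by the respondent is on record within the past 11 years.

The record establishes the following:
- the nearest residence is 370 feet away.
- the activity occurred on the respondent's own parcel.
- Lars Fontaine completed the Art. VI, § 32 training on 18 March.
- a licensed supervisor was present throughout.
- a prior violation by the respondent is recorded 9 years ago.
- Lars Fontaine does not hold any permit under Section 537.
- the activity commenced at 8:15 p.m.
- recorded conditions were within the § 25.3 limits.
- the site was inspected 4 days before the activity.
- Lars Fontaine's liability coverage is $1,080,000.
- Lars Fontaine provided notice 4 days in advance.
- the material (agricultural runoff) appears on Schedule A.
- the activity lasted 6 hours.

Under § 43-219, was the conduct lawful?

(i) site inspected — satisfied.
(ii) ≥60 days' notice — fails.
(a): T AND F → false.
(i) training certified — met.
(ii) supervisor present — holds.
(iii) own property — holds.
(b) = T AND T AND T = true.
So (1) is satisfied (F OR T).
(i) no residence in 300 ft — holds.
(A) start within hours — not met.
(B) Schedule A material — met.
(ii) = F OR T = true.
So (a) is satisfied (T AND T).
(b) not (weather ok) — fails.
So (2) is satisfied (T OR F).
(i) not (holds permit) — holds.
(ii) coverage ≥ $1,000,000 — satisfied.
(a) = T AND T = true.
(b) ≤ 4 hrs duration — fails.
(3) = T OR F = true.
Overall: T AND T AND T → true.
Exception (no prior violation) — not satisfied.
Result: main true OR exception false → true.

Yes — lawful.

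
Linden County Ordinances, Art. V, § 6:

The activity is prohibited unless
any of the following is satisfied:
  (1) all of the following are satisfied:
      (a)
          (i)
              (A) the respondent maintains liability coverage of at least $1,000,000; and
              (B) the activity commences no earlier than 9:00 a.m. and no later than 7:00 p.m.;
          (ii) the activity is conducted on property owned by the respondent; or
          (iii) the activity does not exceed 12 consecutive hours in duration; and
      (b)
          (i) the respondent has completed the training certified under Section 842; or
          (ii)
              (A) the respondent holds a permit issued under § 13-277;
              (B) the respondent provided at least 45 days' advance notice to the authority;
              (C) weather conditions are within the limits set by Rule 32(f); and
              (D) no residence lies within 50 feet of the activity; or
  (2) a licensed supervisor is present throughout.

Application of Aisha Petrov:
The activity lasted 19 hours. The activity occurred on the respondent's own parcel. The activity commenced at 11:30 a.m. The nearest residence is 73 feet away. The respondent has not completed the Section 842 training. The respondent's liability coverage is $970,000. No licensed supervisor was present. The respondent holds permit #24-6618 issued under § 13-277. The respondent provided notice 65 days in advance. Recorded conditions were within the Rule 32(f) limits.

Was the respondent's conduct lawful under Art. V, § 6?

Yes — lawful.

(A) coverage ≥ $1,000,000 — not met.
(B) start within hours — met.
(i) = F AND T = false.
(ii) own property — holds.
(iii) ≤ 12 hrs duration — not met.
So (a) is satisfied (F OR T OR F).
(i) training certified — not satisfied.
(A) holds permit — satisfied.
(B) ≥45 days' notice — satisfied.
(C) weather ok — met.
(D) no residence in 50 ft — met.
(ii) = T AND T AND T AND T = true.
So (b) is satisfied (F OR T).
So (1) is satisfied (T AND T).
(2) supervisor present — not satisfied.
Overall = T OR F = true.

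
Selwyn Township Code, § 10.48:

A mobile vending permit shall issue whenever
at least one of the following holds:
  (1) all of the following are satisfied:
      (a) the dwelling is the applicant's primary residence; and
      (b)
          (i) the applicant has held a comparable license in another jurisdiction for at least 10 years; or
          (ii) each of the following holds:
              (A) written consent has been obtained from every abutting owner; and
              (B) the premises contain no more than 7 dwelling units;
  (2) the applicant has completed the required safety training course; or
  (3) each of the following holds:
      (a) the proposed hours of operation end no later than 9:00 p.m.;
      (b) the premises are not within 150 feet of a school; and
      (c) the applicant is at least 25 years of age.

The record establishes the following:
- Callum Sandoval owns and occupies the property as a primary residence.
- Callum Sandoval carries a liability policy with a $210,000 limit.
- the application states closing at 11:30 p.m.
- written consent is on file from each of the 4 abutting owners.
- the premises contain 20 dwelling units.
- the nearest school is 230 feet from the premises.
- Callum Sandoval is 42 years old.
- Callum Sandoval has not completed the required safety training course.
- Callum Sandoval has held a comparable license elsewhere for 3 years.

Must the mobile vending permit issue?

No — denied.

(a) primary residence — met.
(i) prior license ≥ 10 yr — fails.
(A) all abutters consent — satisfied.
(B) ≤ 7 units — not satisfied.
(ii): T AND F → false.
So (b) is not satisfied (F OR F).
So (1) is not satisfied (T AND F).
(2) safety training — not satisfied.
(a) closes by 9 p.m. — not met.
(b) ≥150 ft from school — met.
(c) age ≥ 25 — met.
So (3) is not satisfied (F AND T AND T).
So Overall is not satisfied (F OR F OR F).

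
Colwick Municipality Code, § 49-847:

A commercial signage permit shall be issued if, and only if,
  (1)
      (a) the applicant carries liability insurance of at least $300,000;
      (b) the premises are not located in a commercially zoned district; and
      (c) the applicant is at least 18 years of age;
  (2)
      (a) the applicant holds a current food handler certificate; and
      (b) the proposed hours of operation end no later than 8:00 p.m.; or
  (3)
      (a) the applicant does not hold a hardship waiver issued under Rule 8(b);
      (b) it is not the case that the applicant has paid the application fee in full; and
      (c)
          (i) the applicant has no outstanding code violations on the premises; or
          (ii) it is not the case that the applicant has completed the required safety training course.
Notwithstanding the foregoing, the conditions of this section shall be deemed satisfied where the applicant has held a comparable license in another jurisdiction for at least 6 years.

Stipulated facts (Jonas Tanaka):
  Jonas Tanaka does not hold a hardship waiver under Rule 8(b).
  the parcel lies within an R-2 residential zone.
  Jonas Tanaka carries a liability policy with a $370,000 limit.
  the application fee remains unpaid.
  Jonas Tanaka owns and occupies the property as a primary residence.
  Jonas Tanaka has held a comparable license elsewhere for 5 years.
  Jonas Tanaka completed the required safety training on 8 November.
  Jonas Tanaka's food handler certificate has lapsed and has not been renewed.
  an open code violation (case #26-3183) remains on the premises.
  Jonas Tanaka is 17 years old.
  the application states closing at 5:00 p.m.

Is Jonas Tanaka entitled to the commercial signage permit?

No — denied.

(a) insurance ≥ $300,000 — met.
(b) not (commercially zoned) — satisfied.
(c) age ≥ 18 — fails.
(1) = T AND T AND F = false.
(a) food handler cert. — not satisfied.
(b) closes by 8 p.m. — met.
So (2) is not satisfied (F AND T).
(a) not (hardship waiver) — satisfied.
(b) not (fee paid) — holds.
(i) no code violations — not satisfied.
(ii) not (safety training) — not satisfied.
(c): F OR F → false.
(3) = T AND T AND F = false.
Overall: F OR F OR F → false.
Exception (prior license ≥ 6 yr) — not satisfied.
Result: main false OR exception false → false.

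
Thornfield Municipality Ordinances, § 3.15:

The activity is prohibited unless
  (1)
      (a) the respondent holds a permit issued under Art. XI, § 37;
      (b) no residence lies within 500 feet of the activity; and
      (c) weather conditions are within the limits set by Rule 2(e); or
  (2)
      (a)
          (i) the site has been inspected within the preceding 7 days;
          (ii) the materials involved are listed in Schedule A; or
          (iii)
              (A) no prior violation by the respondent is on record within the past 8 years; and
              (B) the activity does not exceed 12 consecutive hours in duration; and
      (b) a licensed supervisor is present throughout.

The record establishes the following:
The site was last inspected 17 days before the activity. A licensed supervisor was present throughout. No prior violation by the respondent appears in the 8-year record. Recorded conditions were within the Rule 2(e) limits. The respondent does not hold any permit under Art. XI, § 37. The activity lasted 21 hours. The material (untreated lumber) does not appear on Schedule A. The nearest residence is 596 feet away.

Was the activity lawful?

No — unlawful.

(a) holds permit — not satisfied.
(b) no residence in 500 ft — satisfied.
(c) weather ok — holds.
(1) = F AND T AND T = false.
(i) site inspected — not met.
(ii) Schedule A material — not satisfied.
(A) no prior violation — met.
(B) ≤ 12 hrs duration — not satisfied.
(iii): T AND F → false.
(a): F OR F OR F → false.
(b) supervisor present — satisfied.
(2): F AND T → false.
So Overall is not satisfied (F OR F).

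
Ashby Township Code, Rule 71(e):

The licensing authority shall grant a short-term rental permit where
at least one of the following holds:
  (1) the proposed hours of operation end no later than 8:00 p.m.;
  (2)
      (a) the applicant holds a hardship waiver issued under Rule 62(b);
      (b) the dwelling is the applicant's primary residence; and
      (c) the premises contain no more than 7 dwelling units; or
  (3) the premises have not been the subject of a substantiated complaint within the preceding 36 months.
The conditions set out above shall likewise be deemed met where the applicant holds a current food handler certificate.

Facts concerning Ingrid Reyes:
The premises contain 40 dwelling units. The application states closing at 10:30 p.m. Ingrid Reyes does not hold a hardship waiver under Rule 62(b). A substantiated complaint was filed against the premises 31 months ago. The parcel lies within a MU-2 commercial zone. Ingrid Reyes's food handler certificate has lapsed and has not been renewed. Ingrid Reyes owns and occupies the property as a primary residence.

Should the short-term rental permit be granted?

(1) closes by 8 p.m. — not satisfied.
(a) hardship waiver — not met.
(b) primary residence — satisfied.
(c) ≤ 7 units — not satisfied.
(2): F AND T AND F → false.
(3) no complaint in 36 mo. — not met.
Overall: F OR F OR F → false.
Exception (food handler cert.) — not satisfied.
Result: main false OR exception false → false.

No — denied.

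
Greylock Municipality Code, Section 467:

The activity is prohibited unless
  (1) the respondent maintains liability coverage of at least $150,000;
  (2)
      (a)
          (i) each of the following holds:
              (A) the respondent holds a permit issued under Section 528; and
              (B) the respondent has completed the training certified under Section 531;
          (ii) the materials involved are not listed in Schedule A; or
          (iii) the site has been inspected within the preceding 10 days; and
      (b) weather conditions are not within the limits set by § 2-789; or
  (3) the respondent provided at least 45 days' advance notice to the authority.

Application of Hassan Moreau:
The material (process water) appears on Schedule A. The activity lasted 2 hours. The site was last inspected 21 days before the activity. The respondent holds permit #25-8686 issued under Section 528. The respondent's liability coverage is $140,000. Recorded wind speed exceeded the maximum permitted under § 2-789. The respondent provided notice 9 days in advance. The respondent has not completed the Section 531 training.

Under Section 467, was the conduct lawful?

No — unlawful.

(1) coverage ≥ $150,000 — fails.
(A) holds permit — holds.
(B) training certified — not met.
(i): T AND F → false.
(ii) not (Schedule A material) — fails.
(iii) site inspected — fails.
So (a) is not satisfied (F OR F OR F).
(b) not (weather ok) — holds.
(2) = F AND T = false.
(3) ≥45 days' notice — not satisfied.
Overall = F OR F OR F = false.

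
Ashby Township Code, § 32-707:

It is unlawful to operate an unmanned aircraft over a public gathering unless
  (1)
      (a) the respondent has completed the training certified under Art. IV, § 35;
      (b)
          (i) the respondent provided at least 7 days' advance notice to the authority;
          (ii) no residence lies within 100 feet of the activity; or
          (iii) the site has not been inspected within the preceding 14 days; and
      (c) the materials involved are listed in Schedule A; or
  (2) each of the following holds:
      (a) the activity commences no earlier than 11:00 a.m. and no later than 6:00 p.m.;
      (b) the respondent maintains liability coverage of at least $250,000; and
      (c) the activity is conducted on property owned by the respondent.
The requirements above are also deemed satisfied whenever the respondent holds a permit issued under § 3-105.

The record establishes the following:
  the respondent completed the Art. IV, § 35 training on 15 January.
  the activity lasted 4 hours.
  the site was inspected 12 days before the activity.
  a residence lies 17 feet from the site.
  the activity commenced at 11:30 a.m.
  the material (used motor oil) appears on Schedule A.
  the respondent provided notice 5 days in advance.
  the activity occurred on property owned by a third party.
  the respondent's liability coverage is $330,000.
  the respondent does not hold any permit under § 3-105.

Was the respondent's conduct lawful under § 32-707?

(a) training certified — satisfied.
(i) ≥7 days' notice — not satisfied.
(ii) no residence in 100 ft — fails.
(iii) not (site inspected) — fails.
(b): F OR F OR F → false.
(c) Schedule A material — satisfied.
(1): T AND F AND T → false.
(a) start within hours — met.
(b) coverage ≥ $250,000 — met.
(c) own property — fails.
(2) = T AND T AND F = false.
So Overall is not satisfied (F OR F).
Exception (holds permit) — not satisfied.
Result: main false OR exception false → false.

No — unlawful.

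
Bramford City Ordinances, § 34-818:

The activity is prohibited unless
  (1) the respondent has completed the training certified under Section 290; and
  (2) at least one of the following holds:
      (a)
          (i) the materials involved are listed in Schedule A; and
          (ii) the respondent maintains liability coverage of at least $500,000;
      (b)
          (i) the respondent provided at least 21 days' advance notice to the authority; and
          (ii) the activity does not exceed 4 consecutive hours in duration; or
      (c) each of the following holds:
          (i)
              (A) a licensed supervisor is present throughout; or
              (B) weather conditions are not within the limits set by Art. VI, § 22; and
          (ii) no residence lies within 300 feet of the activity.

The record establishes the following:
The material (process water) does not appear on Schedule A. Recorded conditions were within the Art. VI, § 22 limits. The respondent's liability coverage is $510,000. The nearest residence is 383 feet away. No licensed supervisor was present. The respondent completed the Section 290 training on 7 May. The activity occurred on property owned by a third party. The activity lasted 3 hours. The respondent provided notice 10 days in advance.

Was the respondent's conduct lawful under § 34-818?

(1) training certified — met.
(i) Schedule A material — not met.
(ii) coverage ≥ $500,000 — satisfied.
(a): F AND T → false.
(i) ≥21 days' notice — not met.
(ii) ≤ 4 hrs duration — satisfied.
(b): F AND T → false.
(A) supervisor present — fails.
(B) not (weather ok) — not met.
(i) = F OR F = false.
(ii) no residence in 300 ft — met.
(c): F AND T → false.
So (2) is not satisfied (F OR F OR F).
So Overall is not satisfied (T AND F).

No — unlawful.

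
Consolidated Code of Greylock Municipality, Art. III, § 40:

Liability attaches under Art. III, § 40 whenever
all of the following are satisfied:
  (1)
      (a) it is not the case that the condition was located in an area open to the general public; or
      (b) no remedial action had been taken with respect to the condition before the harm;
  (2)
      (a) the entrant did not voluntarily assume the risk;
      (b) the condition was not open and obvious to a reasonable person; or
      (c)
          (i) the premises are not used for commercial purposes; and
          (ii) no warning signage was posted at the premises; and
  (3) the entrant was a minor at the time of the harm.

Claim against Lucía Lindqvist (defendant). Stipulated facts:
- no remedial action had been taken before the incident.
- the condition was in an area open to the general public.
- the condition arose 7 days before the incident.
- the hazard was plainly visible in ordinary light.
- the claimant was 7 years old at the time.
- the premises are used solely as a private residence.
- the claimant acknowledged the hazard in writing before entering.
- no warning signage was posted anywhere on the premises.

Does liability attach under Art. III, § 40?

Yes — liable.

(a) not (public area) — not satisfied.
(b) no remedial action — holds.
(1) = F OR T = true.
(a) no assumed risk — fails.
(b) not open/obvious — not satisfied.
(i) not (commercial use) — satisfied.
(ii) no signage posted — satisfied.
So (c) is satisfied (T AND T).
(2): F OR F OR T → true.
(3) entrant a minor — satisfied.
So Overall is satisfied (T AND T AND T).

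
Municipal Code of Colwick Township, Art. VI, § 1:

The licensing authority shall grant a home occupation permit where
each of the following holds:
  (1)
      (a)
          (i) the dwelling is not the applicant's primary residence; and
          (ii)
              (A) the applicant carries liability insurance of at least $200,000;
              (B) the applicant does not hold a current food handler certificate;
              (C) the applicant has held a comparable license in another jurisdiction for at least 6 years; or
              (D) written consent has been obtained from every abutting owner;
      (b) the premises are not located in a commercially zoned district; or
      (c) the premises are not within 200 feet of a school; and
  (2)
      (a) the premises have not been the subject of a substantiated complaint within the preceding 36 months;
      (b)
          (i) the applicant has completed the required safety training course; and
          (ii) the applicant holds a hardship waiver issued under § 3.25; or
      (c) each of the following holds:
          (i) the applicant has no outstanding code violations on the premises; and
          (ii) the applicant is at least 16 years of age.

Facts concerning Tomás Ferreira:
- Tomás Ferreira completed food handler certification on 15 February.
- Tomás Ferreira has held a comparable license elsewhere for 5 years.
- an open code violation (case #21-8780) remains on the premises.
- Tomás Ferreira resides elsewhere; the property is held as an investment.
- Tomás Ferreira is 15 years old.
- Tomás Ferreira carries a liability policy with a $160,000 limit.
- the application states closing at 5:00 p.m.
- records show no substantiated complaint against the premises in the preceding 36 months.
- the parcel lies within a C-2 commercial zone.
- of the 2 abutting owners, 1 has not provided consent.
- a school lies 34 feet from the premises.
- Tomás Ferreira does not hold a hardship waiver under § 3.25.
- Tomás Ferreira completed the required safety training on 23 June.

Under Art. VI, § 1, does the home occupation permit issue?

No — denied.

(i) not (primary residence) — met.
(A) insurance ≥ $200,000 — fails.
(B) not (food handler cert.) — not satisfied.
(C) prior license ≥ 6 yr — not satisfied.
(D) all abutters consent — fails.
(ii): F OR F OR F OR F → false.
(a): T AND F → false.
(b) not (commercially zoned) — not met.
(c) ≥200 ft from school — fails.
So (1) is not satisfied (F OR F OR F).
(a) no complaint in 36 mo. — holds.
(i) safety training — met.
(ii) hardship waiver — not satisfied.
(b): T AND F → false.
(i) no code violations — not satisfied.
(ii) age ≥ 16 — fails.
(c) = F AND F = false.
So (2) is satisfied (T OR F OR F).
Overall: F AND T → false.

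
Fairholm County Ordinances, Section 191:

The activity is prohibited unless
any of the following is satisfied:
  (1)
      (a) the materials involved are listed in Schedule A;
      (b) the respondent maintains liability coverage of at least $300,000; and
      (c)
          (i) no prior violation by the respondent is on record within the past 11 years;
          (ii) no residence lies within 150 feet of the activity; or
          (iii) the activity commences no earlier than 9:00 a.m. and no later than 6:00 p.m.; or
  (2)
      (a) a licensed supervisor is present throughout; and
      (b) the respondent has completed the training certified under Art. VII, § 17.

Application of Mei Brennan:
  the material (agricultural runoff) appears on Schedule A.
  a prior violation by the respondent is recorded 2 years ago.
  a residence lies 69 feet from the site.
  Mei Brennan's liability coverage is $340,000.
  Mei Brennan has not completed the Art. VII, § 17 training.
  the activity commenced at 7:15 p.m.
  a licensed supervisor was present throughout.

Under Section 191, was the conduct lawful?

(a) Schedule A material — holds.
(b) coverage ≥ $300,000 — met.
(i) no prior violation — fails.
(ii) no residence in 150 ft — not met.
(iii) start within hours — fails.
So (c) is not satisfied (F OR F OR F).
(1) = T AND T AND F = false.
(a) supervisor present — holds.
(b) training certified — not satisfied.
(2) = T AND F = false.
So Overall is not satisfied (F OR F).

No — unlawful.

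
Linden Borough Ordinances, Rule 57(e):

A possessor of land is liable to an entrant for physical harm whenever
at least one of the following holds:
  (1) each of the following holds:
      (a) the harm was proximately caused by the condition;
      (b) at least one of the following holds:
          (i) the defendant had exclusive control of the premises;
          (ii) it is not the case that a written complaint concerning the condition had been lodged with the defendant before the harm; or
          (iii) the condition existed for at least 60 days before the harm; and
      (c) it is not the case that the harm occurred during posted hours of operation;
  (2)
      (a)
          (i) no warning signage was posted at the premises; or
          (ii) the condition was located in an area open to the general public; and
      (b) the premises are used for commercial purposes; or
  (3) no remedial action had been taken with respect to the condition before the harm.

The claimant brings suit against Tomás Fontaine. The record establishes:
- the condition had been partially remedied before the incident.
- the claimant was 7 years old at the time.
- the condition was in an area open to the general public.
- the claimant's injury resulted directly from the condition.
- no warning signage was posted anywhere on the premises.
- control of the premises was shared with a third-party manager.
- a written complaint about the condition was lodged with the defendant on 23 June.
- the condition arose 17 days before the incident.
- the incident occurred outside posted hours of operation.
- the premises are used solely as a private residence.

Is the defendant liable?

No — not liable.

(a) proximate cause — satisfied.
(i) exclusive control — fails.
(ii) not (complaint lodged) — not met.
(iii) condition ≥60 days old — not met.
(b) = F OR F OR F = false.
(c) not (during posted hours) — met.
(1) = T AND F AND T = false.
(i) no signage posted — holds.
(ii) public area — satisfied.
(a): T OR T → true.
(b) commercial use — not satisfied.
(2) = T AND F = false.
(3) no remedial action — not satisfied.
Overall = F OR F OR F = false.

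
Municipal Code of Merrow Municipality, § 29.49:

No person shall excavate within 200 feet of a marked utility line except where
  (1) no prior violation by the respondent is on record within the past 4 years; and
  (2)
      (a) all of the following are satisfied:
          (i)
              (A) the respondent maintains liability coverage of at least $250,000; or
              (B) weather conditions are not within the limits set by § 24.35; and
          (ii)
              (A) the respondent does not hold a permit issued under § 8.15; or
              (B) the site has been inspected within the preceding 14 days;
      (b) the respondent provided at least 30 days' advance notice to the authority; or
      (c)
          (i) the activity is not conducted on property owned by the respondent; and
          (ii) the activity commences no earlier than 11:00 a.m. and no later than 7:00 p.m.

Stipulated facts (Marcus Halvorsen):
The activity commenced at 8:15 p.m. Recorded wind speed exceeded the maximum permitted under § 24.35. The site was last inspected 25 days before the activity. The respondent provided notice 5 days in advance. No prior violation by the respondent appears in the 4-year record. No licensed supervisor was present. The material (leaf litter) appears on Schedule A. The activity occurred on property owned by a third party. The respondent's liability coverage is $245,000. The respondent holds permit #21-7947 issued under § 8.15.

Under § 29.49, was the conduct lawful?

No — unlawful.

(1) no prior violation — satisfied.
(A) coverage ≥ $250,000 — fails.
(B) not (weather ok) — holds.
(i): F OR T → true.
(A) not (holds permit) — not satisfied.
(B) site inspected — not met.
(ii) = F OR F = false.
(a) = T AND F = false.
(b) ≥30 days' notice — not satisfied.
(i) not (own property) — holds.
(ii) start within hours — not satisfied.
So (c) is not satisfied (T AND F).
(2): F OR F OR F → false.
So Overall is not satisfied (T AND F).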